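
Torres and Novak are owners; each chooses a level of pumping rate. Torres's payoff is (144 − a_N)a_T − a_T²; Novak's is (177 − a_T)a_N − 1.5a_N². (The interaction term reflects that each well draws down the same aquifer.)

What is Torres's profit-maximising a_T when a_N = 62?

41

Expanding Torres's payoff: 144a_T − a_Na_T − a_T².
∂π/∂a_T = 144 − a_N − 2a_T = 0, so a_T = 72 − 0.5a_N.
At a_N = 62: a_T = 72 − 0.5·62 = 41.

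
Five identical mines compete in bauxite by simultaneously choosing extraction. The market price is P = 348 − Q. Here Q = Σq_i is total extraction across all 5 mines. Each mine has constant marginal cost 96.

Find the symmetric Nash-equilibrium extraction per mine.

42

A representative mine's profit is π_i = q_i(348 − Q) − 96q_i, with Q = q_i + Σ_{j≠i} q_j.
First-order condition: 252 − 2q_i − Σ_{j≠i} q_j = 0.
With identical mines, set every q_j = q: then 252 − 2q − 4q = 0, i.e. q = 252/6 = 42.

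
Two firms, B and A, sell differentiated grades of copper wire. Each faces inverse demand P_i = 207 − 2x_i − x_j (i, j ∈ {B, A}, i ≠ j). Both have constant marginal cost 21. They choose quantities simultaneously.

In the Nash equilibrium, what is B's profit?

2767.68

Firm B's profit: π = x_B(207 − 2x_B − x_A) − 21x_B.
∂π/∂x_B = 186 − 4x_B − x_A = 0 ⇒ x_B = 46.5 − 0.25x_A.
Setting x_B = x_A in the reaction function: x_B = 46.5 − 0.25x_B, so x_B = 46.5 / 1.25 = 37.2.
P_B = 207 − 2·37.2 − 37.2 = 95.4.
Profit = (95.4 − 21)·37.2 = 2767.68.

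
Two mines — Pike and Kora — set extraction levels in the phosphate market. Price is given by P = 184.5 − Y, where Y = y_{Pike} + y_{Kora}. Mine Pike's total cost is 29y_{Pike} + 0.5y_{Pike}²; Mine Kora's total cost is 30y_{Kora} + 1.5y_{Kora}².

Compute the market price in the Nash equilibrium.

118

Mine Pike's profit: π = y_{Pike}(184.5 − (y_{Pike} + y_{Kora})) − 29y_{Pike} − 0.5y_{Pike}².
∂π/∂y_{Pike} = 155.5 − 3y_{Pike} − y_{Kora} = 0, so y_{Pike} = 311/6 − (1/3)y_{Kora}.
For Kora: ∂π/∂y_{Kora} = 154.5 − 5y_{Kora} − y_{Pike} = 0 ⇒ y_{Kora} = 30.9 − 0.2y_{Pike}.
Substituting the second reaction function into the first: y_{Pike} = 311/6 − (1/3)(30.9 − 0.2y_{Pike}), which gives (14/15)y_{Pike} = 623/15 ⇒ y_{Pike} = 44.5.
Then y_{Kora} = 30.9 − 0.2·44.5 = 22.
Equilibrium price: P = 184.5 − 66.5 = 118.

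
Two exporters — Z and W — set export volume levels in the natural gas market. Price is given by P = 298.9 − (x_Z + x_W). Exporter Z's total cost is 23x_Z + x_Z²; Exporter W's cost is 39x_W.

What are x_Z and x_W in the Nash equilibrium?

41.7, 109.1

Exporter Z's profit: π = x_Z(298.9 − (x_Z + x_W)) − 23x_Z − x_Z².
∂π/∂x_Z = 275.9 − 4x_Z − x_W = 0, so x_Z = 68.975 − 0.25x_W.
For W: ∂π/∂x_W = 259.9 − 2x_W − x_Z = 0 ⇒ x_W = 129.95 − 0.5x_Z.
Plugging x_W into Z's best response: x_Z = 68.975 − 0.25(129.95 − 0.5x_Z) ⇒ 0.875x_Z = 36.4875, so x_Z = 41.7.
Then x_W = 129.95 − 0.5·41.7 = 109.1.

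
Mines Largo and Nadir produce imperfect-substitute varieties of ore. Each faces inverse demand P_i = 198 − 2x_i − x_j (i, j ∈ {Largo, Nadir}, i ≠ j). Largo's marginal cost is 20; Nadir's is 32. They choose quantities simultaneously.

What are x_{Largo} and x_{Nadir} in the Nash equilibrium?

Mine Largo's profit: π = x_{Largo}(198 − 2x_{Largo} − x_{Nadir}) − 20x_{Largo}.
∂π/∂x_{Largo} = 178 − 4x_{Largo} − x_{Nadir} = 0 ⇒ x_{Largo} = 44.5 − 0.25x_{Nadir}.
Similarly x_{Nadir} = 41.5 − 0.25x_{Largo}.
Substituting the second reaction function into the first: x_{Largo} = 44.5 − 0.25(41.5 − 0.25x_{Largo}), which gives 0.9375x_{Largo} = 34.125 ⇒ x_{Largo} = 36.4.
Then x_{Nadir} = 41.5 − 0.25·36.4 = 32.4.

36.4, 32.4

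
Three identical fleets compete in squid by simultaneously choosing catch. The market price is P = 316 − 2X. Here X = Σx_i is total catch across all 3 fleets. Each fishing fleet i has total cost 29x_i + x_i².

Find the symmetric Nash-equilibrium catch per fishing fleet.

A representative fishing fleet's profit is π_i = x_i(316 − 2X) − 29x_i − x_i², with X = x_i + Σ_{j≠i} x_j.
First-order condition: 287 − 6x_i − 2Σ_{j≠i} x_j = 0.
Imposing symmetry (x_j = x for all j) turns Σ_{j≠i} x_j into 2x, so 287 = 10x and x = 28.7.

28.7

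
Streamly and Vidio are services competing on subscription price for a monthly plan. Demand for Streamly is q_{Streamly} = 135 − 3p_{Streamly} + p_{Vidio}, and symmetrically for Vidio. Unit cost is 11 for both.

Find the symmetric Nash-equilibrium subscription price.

33.6

Streamly's profit: π = (p_{Streamly} − 11)(135 − 3p_{Streamly} + p_{Vidio}).
∂π/∂p_{Streamly} = 168 − 6p_{Streamly} + p_{Vidio} = 0 ⇒ p_{Streamly} = 28 + (1/6)p_{Vidio}.
The game is symmetric, so in equilibrium p_{Vidio} = p_{Streamly}: the reaction function gives (5/6)p_{Streamly} = 28, hence p_{Streamly} = 33.6.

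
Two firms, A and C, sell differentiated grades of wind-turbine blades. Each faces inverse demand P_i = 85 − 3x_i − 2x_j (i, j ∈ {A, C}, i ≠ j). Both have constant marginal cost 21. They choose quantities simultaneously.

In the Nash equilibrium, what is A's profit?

192

Firm A's profit: π = x_A(85 − 3x_A − 2x_C) − 21x_A.
∂π/∂x_A = 64 − 6x_A − 2x_C = 0 ⇒ x_A = 32/3 − (1/3)x_C.
Setting x_A = x_C in the reaction function: x_A = 32/3 − (1/3)x_A, so x_A = (32/3) / (4/3) = 8.
P_A = 85 − 3·8 − 2·8 = 45.
Profit = (45 − 21)·8 = 192.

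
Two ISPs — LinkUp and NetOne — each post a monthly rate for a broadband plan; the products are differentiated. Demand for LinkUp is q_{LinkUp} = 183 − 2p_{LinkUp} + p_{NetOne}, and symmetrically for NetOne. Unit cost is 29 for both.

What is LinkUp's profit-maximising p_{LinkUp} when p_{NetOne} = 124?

LinkUp's profit: π = (p_{LinkUp} − 29)(183 − 2p_{LinkUp} + p_{NetOne}).
∂π/∂p_{LinkUp} = 241 − 4p_{LinkUp} + p_{NetOne} = 0 ⇒ p_{LinkUp} = 60.25 + 0.25p_{NetOne}.
At p_{NetOne} = 124: p_{LinkUp} = 60.25 + 0.25·124 = 91.25.

91.25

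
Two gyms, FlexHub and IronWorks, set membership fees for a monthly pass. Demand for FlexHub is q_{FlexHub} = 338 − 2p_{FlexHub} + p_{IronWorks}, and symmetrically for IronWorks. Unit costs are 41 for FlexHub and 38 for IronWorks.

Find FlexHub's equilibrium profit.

19443.92

FlexHub's profit: π = (p_{FlexHub} − 41)(338 − 2p_{FlexHub} + p_{IronWorks}).
∂π/∂p_{FlexHub} = 420 − 4p_{FlexHub} + p_{IronWorks} = 0 ⇒ p_{FlexHub} = 105 + 0.25p_{IronWorks}.
Similarly p_{IronWorks} = 103.5 + 0.25p_{FlexHub}.
Solving the two reaction functions simultaneously: (1 − (0.25)(0.25))p_{FlexHub} = 105 + 0.25·103.5, so 0.9375p_{FlexHub} = 130.875 and p_{FlexHub} = 139.6.
Then p_{IronWorks} = 103.5 + 0.25·139.6 = 138.4.
q_{FlexHub} = 338 − 2·139.6 + 138.4 = 197.2.
Profit = (139.6 − 41)·197.2 = 19443.92.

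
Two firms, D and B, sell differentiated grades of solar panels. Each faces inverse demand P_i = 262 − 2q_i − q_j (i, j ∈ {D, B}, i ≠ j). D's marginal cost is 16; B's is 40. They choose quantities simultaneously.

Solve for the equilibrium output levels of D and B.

Firm D's profit: π = q_D(262 − 2q_D − q_B) − 16q_D.
∂π/∂q_D = 246 − 4q_D − q_B = 0 ⇒ q_D = 61.5 − 0.25q_B.
Similarly q_B = 55.5 − 0.25q_D.
Substituting the second reaction function into the first: q_D = 61.5 − 0.25(55.5 − 0.25q_D), which gives 0.9375q_D = 47.625 ⇒ q_D = 50.8.
Then q_B = 55.5 − 0.25·50.8 = 42.8.

50.8, 42.8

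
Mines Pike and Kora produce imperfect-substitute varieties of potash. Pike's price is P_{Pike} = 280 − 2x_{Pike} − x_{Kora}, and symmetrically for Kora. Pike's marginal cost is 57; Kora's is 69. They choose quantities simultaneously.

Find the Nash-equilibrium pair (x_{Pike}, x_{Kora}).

45.4, 41.4

Mine Pike's profit: π = x_{Pike}(280 − 2x_{Pike} − x_{Kora}) − 57x_{Pike}.
∂π/∂x_{Pike} = 223 − 4x_{Pike} − x_{Kora} = 0 ⇒ x_{Pike} = 55.75 − 0.25x_{Kora}.
Similarly x_{Kora} = 52.75 − 0.25x_{Pike}.
Substituting the second reaction function into the first: x_{Pike} = 55.75 − 0.25(52.75 − 0.25x_{Pike}), which gives 0.9375x_{Pike} = 42.5625 ⇒ x_{Pike} = 45.4.
Then x_{Kora} = 52.75 − 0.25·45.4 = 41.4.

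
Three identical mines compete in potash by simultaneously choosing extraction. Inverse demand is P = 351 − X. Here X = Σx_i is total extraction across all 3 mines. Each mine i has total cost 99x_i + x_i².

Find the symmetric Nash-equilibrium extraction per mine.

42

A representative mine's profit is π_i = x_i(351 − X) − 99x_i − x_i², with X = x_i + Σ_{j≠i} x_j.
First-order condition: 252 − 4x_i − Σ_{j≠i} x_j = 0.
In a symmetric equilibrium every mine chooses the same x, so Σ_{j≠i} x_j = 2x. The condition becomes 252 − 6x = 0, giving x = 252/6 = 42.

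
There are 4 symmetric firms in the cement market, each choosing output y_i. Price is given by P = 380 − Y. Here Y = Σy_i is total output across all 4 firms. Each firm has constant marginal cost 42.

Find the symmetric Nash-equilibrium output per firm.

67.6

A representative firm's profit is π_i = y_i(380 − Y) − 42y_i, with Y = y_i + Σ_{j≠i} y_j.
First-order condition: 338 − 2y_i − Σ_{j≠i} y_j = 0.
In a symmetric equilibrium every firm chooses the same y, so Σ_{j≠i} y_j = 3y. The condition becomes 338 − 5y = 0, giving y = 338/5 = 67.6.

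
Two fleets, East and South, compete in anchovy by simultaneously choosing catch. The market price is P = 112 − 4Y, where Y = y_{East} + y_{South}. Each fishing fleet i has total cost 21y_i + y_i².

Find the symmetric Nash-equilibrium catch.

Fishing fleet East's profit: π = y_{East}(112 − 4(y_{East} + y_{South})) − 21y_{East} − y_{East}².
∂π/∂y_{East} = 91 − 10y_{East} − 4y_{South} = 0, so y_{East} = 9.1 − 0.4y_{South}.
The game is symmetric, so in equilibrium y_{South} = y_{East}: the reaction function gives 1.4y_{East} = 9.1, hence y_{East} = 6.5.

6.5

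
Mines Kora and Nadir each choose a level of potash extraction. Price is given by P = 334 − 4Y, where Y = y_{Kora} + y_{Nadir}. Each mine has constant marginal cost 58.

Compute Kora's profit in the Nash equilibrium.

2116

Mine Kora's profit: π = y_{Kora}(334 − 4(y_{Kora} + y_{Nadir})) − 58y_{Kora}.
∂π/∂y_{Kora} = 276 − 8y_{Kora} − 4y_{Nadir} = 0, so y_{Kora} = 34.5 − 0.5y_{Nadir}.
By symmetry y_{Nadir} = y_{Kora}; substituting into the reaction function, 1.5y_{Kora} = 34.5 and y_{Kora} = 23.
Price P = 334 − 4·46 = 150.
Kora's profit: (150 − 58)·23 = 2116.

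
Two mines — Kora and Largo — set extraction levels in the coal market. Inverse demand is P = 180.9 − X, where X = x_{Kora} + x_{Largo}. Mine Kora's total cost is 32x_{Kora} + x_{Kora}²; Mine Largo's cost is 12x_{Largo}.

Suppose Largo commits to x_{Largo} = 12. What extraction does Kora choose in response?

34.225

Mine Kora's profit: π = x_{Kora}(180.9 − (x_{Kora} + x_{Largo})) − 32x_{Kora} − x_{Kora}².
∂π/∂x_{Kora} = 148.9 − 4x_{Kora} − x_{Largo} = 0, so x_{Kora} = 37.225 − 0.25x_{Largo}.
At x_{Largo} = 12: x_{Kora} = 37.225 − 0.25·12 = 34.225.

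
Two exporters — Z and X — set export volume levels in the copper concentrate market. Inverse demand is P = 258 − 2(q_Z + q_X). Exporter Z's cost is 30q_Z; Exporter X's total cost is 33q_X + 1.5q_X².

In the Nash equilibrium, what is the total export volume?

Exporter Z's profit: π = q_Z(258 − 2(q_Z + q_X)) − 30q_Z.
∂π/∂q_Z = 228 − 4q_Z − 2q_X = 0, so q_Z = 57 − 0.5q_X.
For X: ∂π/∂q_X = 225 − 7q_X − 2q_Z = 0 ⇒ q_X = 225/7 − (2/7)q_Z.
Plugging q_X into Z's best response: q_Z = 57 − 0.5(225/7 − (2/7)q_Z) ⇒ (6/7)q_Z = 573/14, so q_Z = 47.75.
Then q_X = 225/7 − (2/7)·47.75 = 18.5.
Total export volume: 47.75 + 18.5 = 66.25.

66.25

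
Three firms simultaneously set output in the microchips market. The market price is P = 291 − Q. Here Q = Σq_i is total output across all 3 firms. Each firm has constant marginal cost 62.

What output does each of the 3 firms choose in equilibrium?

A representative firm's profit is π_i = q_i(291 − Q) − 62q_i, with Q = q_i + Σ_{j≠i} q_j.
First-order condition: 229 − 2q_i − Σ_{j≠i} q_j = 0.
In a symmetric equilibrium every firm chooses the same q, so Σ_{j≠i} q_j = 2q. The condition becomes 229 − 4q = 0, giving q = 229/4 = 57.25.

57.25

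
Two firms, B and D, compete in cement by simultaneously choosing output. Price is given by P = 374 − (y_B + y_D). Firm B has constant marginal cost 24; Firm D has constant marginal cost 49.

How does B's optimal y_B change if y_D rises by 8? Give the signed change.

Firm B's profit: π = y_B(374 − (y_B + y_D)) − 24y_B.
∂π/∂y_B = 350 − 2y_B − y_D = 0, so y_B = 175 − 0.5y_D.
The reaction-function slope is −0.5, so an 8-unit rise in y_D moves y_B by −0.5 × 8 = −4. B's best response falls — the actions are strategic substitutes.

-4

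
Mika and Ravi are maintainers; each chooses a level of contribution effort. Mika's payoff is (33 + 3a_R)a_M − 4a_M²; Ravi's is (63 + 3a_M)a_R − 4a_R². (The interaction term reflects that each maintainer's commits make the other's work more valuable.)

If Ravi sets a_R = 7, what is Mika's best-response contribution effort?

Expanding Mika's payoff: 33a_M + 3a_Ra_M − 4a_M².
∂π/∂a_M = 33 + 3a_R − 8a_M = 0, so a_M = 4.125 + 0.375a_R.
At a_R = 7: a_M = 4.125 + 0.375·7 = 6.75.

6.75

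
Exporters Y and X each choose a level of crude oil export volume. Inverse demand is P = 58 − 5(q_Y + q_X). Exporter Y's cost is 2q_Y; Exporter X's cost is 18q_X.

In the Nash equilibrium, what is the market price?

26

Exporter Y's profit: π = q_Y(58 − 5(q_Y + q_X)) − 2q_Y.
∂π/∂q_Y = 56 − 10q_Y − 5q_X = 0, so q_Y = 5.6 − 0.5q_X.
By the same steps for X: q_X = 4 − 0.5q_Y.
Plugging q_X into Y's best response: q_Y = 5.6 − 0.5(4 − 0.5q_Y) ⇒ 0.75q_Y = 3.6, so q_Y = 4.8.
Then q_X = 4 − 0.5·4.8 = 1.6.
Equilibrium price: P = 58 − 5·6.4 = 26.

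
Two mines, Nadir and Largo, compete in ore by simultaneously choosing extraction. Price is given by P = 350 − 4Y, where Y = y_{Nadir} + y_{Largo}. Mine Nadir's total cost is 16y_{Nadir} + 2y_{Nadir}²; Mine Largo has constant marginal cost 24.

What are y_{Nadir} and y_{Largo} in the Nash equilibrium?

Mine Nadir's profit: π = y_{Nadir}(350 − 4(y_{Nadir} + y_{Largo})) − 16y_{Nadir} − 2y_{Nadir}².
∂π/∂y_{Nadir} = 334 − 12y_{Nadir} − 4y_{Largo} = 0, so y_{Nadir} = 167/6 − (1/3)y_{Largo}.
For Largo: ∂π/∂y_{Largo} = 326 − 8y_{Largo} − 4y_{Nadir} = 0 ⇒ y_{Largo} = 40.75 − 0.5y_{Nadir}.
Substituting the second reaction function into the first: y_{Nadir} = 167/6 − (1/3)(40.75 − 0.5y_{Nadir}), which gives (5/6)y_{Nadir} = 14.25 ⇒ y_{Nadir} = 17.1.
Then y_{Largo} = 40.75 − 0.5·17.1 = 32.2.

17.1, 32.2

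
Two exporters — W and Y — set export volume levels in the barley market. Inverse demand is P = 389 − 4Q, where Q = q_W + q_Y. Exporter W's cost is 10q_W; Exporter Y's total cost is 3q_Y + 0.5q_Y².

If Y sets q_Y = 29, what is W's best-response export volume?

Exporter W's profit: π = q_W(389 − 4(q_W + q_Y)) − 10q_W.
∂π/∂q_W = 379 − 8q_W − 4q_Y = 0, so q_W = 47.375 − 0.5q_Y.
At q_Y = 29: q_W = 47.375 − 0.5·29 = 32.875.

32.875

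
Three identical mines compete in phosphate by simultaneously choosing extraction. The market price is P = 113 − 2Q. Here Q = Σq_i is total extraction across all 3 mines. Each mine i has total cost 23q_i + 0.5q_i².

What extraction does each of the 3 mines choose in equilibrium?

10

A representative mine's profit is π_i = q_i(113 − 2Q) − 23q_i − 0.5q_i², with Q = q_i + Σ_{j≠i} q_j.
First-order condition: 90 − 5q_i − 2Σ_{j≠i} q_j = 0.
Imposing symmetry (q_j = q for all j) turns Σ_{j≠i} q_j into 2q, so 90 = 9q and q = 10.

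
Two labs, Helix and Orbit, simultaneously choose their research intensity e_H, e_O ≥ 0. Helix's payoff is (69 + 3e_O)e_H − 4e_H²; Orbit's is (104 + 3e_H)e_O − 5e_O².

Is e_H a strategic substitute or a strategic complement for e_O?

strategic complements

Expanding Helix's payoff: 69e_H + 3e_Oe_H − 4e_H².
∂π/∂e_H = 69 + 3e_O − 8e_H = 0, so e_H = 8.625 + 0.375e_O.
The best-response slope de_H/de_O = 0.375 > 0: the reaction function is upward-sloping, so the choices are strategic complements.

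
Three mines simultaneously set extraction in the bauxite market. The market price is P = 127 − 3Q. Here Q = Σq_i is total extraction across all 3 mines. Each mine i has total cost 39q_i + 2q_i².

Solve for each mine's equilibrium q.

A representative mine's profit is π_i = q_i(127 − 3Q) − 39q_i − 2q_i², with Q = q_i + Σ_{j≠i} q_j.
First-order condition: 88 − 10q_i − 3Σ_{j≠i} q_j = 0.
Imposing symmetry (q_j = q for all j) turns Σ_{j≠i} q_j into 2q, so 88 = 16q and q = 5.5.

5.5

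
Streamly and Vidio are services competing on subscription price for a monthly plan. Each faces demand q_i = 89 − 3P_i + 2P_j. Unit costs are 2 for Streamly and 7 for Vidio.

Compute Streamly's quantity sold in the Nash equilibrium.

68.0625

Streamly's profit: π = (P_{Streamly} − 2)(89 − 3P_{Streamly} + 2P_{Vidio}).
∂π/∂P_{Streamly} = 95 − 6P_{Streamly} + 2P_{Vidio} = 0 ⇒ P_{Streamly} = 95/6 + (1/3)P_{Vidio}.
Similarly P_{Vidio} = 55/3 + (1/3)P_{Streamly}.
Substituting the second reaction function into the first: P_{Streamly} = 95/6 + (1/3)(55/3 + (1/3)P_{Streamly}), which gives (8/9)P_{Streamly} = 395/18 ⇒ P_{Streamly} = 24.6875.
Then P_{Vidio} = 55/3 + (1/3)·24.6875 = 26.5625.
q_{Streamly} = 89 − 3·24.6875 + 2·26.5625 = 68.0625.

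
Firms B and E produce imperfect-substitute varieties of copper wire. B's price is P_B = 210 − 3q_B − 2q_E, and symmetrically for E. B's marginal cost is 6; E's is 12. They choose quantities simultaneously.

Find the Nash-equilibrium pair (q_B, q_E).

Firm B's profit: π = q_B(210 − 3q_B − 2q_E) − 6q_B.
∂π/∂q_B = 204 − 6q_B − 2q_E = 0 ⇒ q_B = 34 − (1/3)q_E.
Similarly q_E = 33 − (1/3)q_B.
Substituting the second reaction function into the first: q_B = 34 − (1/3)(33 − (1/3)q_B), which gives (8/9)q_B = 23 ⇒ q_B = 25.875.
Then q_E = 33 − (1/3)·25.875 = 24.375.

25.875, 24.375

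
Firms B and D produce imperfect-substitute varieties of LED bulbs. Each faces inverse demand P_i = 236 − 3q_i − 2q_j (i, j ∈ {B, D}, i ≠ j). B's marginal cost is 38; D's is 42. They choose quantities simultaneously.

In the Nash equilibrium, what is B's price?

Firm B's profit: π = q_B(236 − 3q_B − 2q_D) − 38q_B.
∂π/∂q_B = 198 − 6q_B − 2q_D = 0 ⇒ q_B = 33 − (1/3)q_D.
Similarly q_D = 97/3 − (1/3)q_B.
Solving the two reaction functions simultaneously: (1 − (−1/3)(−1/3))q_B = 33 − (1/3)·(97/3), so (8/9)q_B = 200/9 and q_B = 25.
Then q_D = 97/3 − (1/3)·25 = 24.
P_B = 236 − 3·25 − 2·24 = 113.

113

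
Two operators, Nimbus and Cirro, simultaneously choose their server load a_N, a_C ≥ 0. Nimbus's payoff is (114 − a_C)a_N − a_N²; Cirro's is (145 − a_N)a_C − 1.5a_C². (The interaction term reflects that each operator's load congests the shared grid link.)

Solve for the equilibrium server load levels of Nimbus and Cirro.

39.4, 35.2

Expanding Nimbus's payoff: 114a_N − a_Ca_N − a_N².
∂π/∂a_N = 114 − a_C − 2a_N = 0, so a_N = 57 − 0.5a_C.
Likewise for Cirro: a_C = 145/3 − (1/3)a_N.
Plugging a_C into Nimbus's best response: a_N = 57 − 0.5(145/3 − (1/3)a_N) ⇒ (5/6)a_N = 197/6, so a_N = 39.4.
Then a_C = 145/3 − (1/3)·39.4 = 35.2.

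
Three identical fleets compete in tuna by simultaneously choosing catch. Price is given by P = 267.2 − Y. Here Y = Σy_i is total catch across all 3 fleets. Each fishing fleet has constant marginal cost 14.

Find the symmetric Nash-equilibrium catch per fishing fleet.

63.3

A representative fishing fleet's profit is π_i = y_i(267.2 − Y) − 14y_i, with Y = y_i + Σ_{j≠i} y_j.
First-order condition: 253.2 − 2y_i − Σ_{j≠i} y_j = 0.
Imposing symmetry (y_j = y for all j) turns Σ_{j≠i} y_j into 2y, so 253.2 = 4y and y = 63.3.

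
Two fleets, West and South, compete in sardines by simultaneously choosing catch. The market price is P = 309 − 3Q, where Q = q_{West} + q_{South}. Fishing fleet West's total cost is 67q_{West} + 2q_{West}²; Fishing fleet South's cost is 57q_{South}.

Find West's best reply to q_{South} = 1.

23.9

Fishing fleet West's profit: π = q_{West}(309 − 3(q_{West} + q_{South})) − 67q_{West} − 2q_{West}².
∂π/∂q_{West} = 242 − 10q_{West} − 3q_{South} = 0, so q_{West} = 24.2 − 0.3q_{South}.
At q_{South} = 1: q_{West} = 24.2 − 0.3·1 = 23.9.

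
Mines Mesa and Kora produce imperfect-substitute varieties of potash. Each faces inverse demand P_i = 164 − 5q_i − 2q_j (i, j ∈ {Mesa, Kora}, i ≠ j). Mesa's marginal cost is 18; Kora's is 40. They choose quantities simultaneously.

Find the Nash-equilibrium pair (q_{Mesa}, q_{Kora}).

12.625, 9.875

Mine Mesa's profit: π = q_{Mesa}(164 − 5q_{Mesa} − 2q_{Kora}) − 18q_{Mesa}.
∂π/∂q_{Mesa} = 146 − 10q_{Mesa} − 2q_{Kora} = 0 ⇒ q_{Mesa} = 14.6 − 0.2q_{Kora}.
Similarly q_{Kora} = 12.4 − 0.2q_{Mesa}.
Plugging q_{Kora} into Mesa's best response: q_{Mesa} = 14.6 − 0.2(12.4 − 0.2q_{Mesa}) ⇒ 0.96q_{Mesa} = 12.12, so q_{Mesa} = 12.625.
Then q_{Kora} = 12.4 − 0.2·12.625 = 9.875.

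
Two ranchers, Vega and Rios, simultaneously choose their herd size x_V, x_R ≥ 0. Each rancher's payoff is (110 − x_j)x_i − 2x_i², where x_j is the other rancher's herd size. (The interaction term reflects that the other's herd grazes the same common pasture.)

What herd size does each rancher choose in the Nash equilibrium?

Vega's payoff is (110 − x_R)x_V − 2x_V².
∂π/∂x_V = 110 − x_R − 4x_V = 0, so x_V = 27.5 − 0.25x_R.
The game is symmetric, so in equilibrium x_R = x_V: the reaction function gives 1.25x_V = 27.5, hence x_V = 22.

22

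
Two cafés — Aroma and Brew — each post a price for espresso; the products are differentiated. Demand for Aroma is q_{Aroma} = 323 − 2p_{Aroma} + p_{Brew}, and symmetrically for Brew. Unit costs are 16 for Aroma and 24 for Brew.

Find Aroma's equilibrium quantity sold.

Aroma's profit: π = (p_{Aroma} − 16)(323 − 2p_{Aroma} + p_{Brew}).
∂π/∂p_{Aroma} = 355 − 4p_{Aroma} + p_{Brew} = 0 ⇒ p_{Aroma} = 88.75 + 0.25p_{Brew}.
Similarly p_{Brew} = 92.75 + 0.25p_{Aroma}.
Plugging p_{Brew} into Aroma's best response: p_{Aroma} = 88.75 + 0.25(92.75 + 0.25p_{Aroma}) ⇒ 0.9375p_{Aroma} = 111.9375, so p_{Aroma} = 119.4.
Then p_{Brew} = 92.75 + 0.25·119.4 = 122.6.
q_{Aroma} = 323 − 2·119.4 + 122.6 = 206.8.

206.8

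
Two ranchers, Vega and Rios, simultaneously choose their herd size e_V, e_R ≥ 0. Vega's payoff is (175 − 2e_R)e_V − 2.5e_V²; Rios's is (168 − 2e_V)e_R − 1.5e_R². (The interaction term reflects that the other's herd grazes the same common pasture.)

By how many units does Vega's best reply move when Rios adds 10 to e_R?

Expanding Vega's payoff: 175e_V − 2e_Re_V − 2.5e_V².
∂π/∂e_V = 175 − 2e_R − 5e_V = 0, so e_V = 35 − 0.4e_R.
The reaction-function slope is −0.4, so a 10-unit rise in e_R moves e_V by −0.4 × 10 = −4. Vega's best response falls — the actions are strategic substitutes.

-4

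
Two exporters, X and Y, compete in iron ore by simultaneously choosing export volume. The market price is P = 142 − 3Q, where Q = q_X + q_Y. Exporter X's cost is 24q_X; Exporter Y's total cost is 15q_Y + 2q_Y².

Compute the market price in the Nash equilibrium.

71

Exporter X's profit: π = q_X(142 − 3(q_X + q_Y)) − 24q_X.
∂π/∂q_X = 118 − 6q_X − 3q_Y = 0, so q_X = 59/3 − 0.5q_Y.
For Y: ∂π/∂q_Y = 127 − 10q_Y − 3q_X = 0 ⇒ q_Y = 12.7 − 0.3q_X.
Plugging q_Y into X's best response: q_X = 59/3 − 0.5(12.7 − 0.3q_X) ⇒ 0.85q_X = 799/60, so q_X = 47/3.
Then q_Y = 12.7 − 0.3·(47/3) = 8.
Equilibrium price: P = 142 − 3·(71/3) = 71.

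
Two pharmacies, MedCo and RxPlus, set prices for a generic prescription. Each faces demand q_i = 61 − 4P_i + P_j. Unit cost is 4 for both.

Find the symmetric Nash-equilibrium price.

MedCo's profit: π = (P_{MedCo} − 4)(61 − 4P_{MedCo} + P_{RxPlus}).
∂π/∂P_{MedCo} = 77 − 8P_{MedCo} + P_{RxPlus} = 0 ⇒ P_{MedCo} = 9.625 + 0.125P_{RxPlus}.
By symmetry P_{RxPlus} = P_{MedCo}; substituting into the reaction function, 0.875P_{MedCo} = 9.625 and P_{MedCo} = 11.

11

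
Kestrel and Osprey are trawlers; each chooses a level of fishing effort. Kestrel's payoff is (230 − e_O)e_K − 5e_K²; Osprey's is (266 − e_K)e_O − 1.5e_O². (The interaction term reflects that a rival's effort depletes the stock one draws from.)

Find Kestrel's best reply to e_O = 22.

20.8

Expanding Kestrel's payoff: 230e_K − e_Oe_K − 5e_K².
∂π/∂e_K = 230 − e_O − 10e_K = 0, so e_K = 23 − 0.1e_O.
At e_O = 22: e_K = 23 − 0.1·22 = 20.8.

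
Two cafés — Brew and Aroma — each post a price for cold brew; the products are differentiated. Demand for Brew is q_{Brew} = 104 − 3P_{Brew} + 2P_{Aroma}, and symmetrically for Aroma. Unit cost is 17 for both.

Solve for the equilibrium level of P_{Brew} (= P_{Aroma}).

Brew's profit: π = (P_{Brew} − 17)(104 − 3P_{Brew} + 2P_{Aroma}).
∂π/∂P_{Brew} = 155 − 6P_{Brew} + 2P_{Aroma} = 0 ⇒ P_{Brew} = 155/6 + (1/3)P_{Aroma}.
The game is symmetric, so in equilibrium P_{Aroma} = P_{Brew}: the reaction function gives (2/3)P_{Brew} = 155/6, hence P_{Brew} = 38.75.

38.75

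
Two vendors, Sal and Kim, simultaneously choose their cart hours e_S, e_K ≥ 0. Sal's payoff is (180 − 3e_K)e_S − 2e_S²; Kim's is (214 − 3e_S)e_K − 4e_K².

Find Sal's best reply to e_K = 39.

Expanding Sal's payoff: 180e_S − 3e_Ke_S − 2e_S².
∂π/∂e_S = 180 − 3e_K − 4e_S = 0, so e_S = 45 − 0.75e_K.
At e_K = 39: e_S = 45 − 0.75·39 = 15.75.

15.75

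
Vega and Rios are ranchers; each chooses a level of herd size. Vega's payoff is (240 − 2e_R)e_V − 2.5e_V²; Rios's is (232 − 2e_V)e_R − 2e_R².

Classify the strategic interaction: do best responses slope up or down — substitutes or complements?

Expanding Vega's payoff: 240e_V − 2e_Re_V − 2.5e_V².
∂π/∂e_V = 240 − 2e_R − 5e_V = 0, so e_V = 48 − 0.4e_R.
The best-response slope de_V/de_R = −0.4 < 0: the reaction function is downward-sloping, so the choices are strategic substitutes.

strategic substitutes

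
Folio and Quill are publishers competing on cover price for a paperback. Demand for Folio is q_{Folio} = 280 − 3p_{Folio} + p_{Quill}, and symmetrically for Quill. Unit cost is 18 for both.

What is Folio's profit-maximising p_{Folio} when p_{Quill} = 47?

63.5

Folio's profit: π = (p_{Folio} − 18)(280 − 3p_{Folio} + p_{Quill}).
∂π/∂p_{Folio} = 334 − 6p_{Folio} + p_{Quill} = 0 ⇒ p_{Folio} = 167/3 + (1/6)p_{Quill}.
At p_{Quill} = 47: p_{Folio} = 167/3 + (1/6)·47 = 63.5.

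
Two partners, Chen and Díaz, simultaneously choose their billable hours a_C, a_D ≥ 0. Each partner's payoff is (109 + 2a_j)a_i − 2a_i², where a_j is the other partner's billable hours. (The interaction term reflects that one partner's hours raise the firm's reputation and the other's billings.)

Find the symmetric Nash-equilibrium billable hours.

54.5

Chen's payoff is (109 + 2a_D)a_C − 2a_C².
∂π/∂a_C = 109 + 2a_D − 4a_C = 0, so a_C = 27.25 + 0.5a_D.
Setting a_C = a_D in the reaction function: a_C = 27.25 + 0.5a_C, so a_C = 27.25 / 0.5 = 54.5.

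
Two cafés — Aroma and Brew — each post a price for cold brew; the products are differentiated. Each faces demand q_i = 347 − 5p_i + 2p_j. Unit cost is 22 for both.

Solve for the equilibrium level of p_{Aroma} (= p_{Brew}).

Aroma's profit: π = (p_{Aroma} − 22)(347 − 5p_{Aroma} + 2p_{Brew}).
∂π/∂p_{Aroma} = 457 − 10p_{Aroma} + 2p_{Brew} = 0 ⇒ p_{Aroma} = 45.7 + 0.2p_{Brew}.
The game is symmetric, so in equilibrium p_{Brew} = p_{Aroma}: the reaction function gives 0.8p_{Aroma} = 45.7, hence p_{Aroma} = 57.125.

57.125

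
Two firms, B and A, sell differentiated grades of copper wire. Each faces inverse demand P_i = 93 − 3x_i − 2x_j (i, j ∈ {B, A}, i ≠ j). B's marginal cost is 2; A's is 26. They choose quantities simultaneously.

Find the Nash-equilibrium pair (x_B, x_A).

Firm B's profit: π = x_B(93 − 3x_B − 2x_A) − 2x_B.
∂π/∂x_B = 91 − 6x_B − 2x_A = 0 ⇒ x_B = 91/6 − (1/3)x_A.
Similarly x_A = 67/6 − (1/3)x_B.
Plugging x_A into B's best response: x_B = 91/6 − (1/3)(67/6 − (1/3)x_B) ⇒ (8/9)x_B = 103/9, so x_B = 12.875.
Then x_A = 67/6 − (1/3)·12.875 = 6.875.

12.875, 6.875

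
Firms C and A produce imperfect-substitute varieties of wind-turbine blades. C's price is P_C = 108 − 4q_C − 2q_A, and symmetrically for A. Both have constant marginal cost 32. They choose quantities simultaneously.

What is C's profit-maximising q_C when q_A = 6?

8

Firm C's profit: π = q_C(108 − 4q_C − 2q_A) − 32q_C.
∂π/∂q_C = 76 − 8q_C − 2q_A = 0 ⇒ q_C = 9.5 − 0.25q_A.
At q_A = 6: q_C = 9.5 − 0.25·6 = 8.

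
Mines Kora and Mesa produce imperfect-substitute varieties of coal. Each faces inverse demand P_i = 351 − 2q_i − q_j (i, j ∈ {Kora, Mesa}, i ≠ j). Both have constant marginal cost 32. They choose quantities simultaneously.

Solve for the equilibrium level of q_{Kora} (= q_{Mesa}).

63.8

Mine Kora's profit: π = q_{Kora}(351 − 2q_{Kora} − q_{Mesa}) − 32q_{Kora}.
∂π/∂q_{Kora} = 319 − 4q_{Kora} − q_{Mesa} = 0 ⇒ q_{Kora} = 79.75 − 0.25q_{Mesa}.
By symmetry q_{Mesa} = q_{Kora}; substituting into the reaction function, 1.25q_{Kora} = 79.75 and q_{Kora} = 63.8.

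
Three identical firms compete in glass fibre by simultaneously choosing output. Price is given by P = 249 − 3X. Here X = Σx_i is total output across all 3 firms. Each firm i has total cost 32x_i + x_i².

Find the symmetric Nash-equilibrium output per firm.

15.5

A representative firm's profit is π_i = x_i(249 − 3X) − 32x_i − x_i², with X = x_i + Σ_{j≠i} x_j.
First-order condition: 217 − 8x_i − 3Σ_{j≠i} x_j = 0.
With identical firms, set every x_j = x: then 217 − 8x − 6x = 0, i.e. x = 217/14 = 15.5.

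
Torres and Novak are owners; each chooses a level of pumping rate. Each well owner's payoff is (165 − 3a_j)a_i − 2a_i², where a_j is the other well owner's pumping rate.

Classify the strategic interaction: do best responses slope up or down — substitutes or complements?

Torres's payoff is (165 − 3a_N)a_T − 2a_T².
∂π/∂a_T = 165 − 3a_N − 4a_T = 0, so a_T = 41.25 − 0.75a_N.
The best-response slope da_T/da_N = −0.75 < 0: the reaction function is downward-sloping, so the choices are strategic substitutes.

strategic substitutes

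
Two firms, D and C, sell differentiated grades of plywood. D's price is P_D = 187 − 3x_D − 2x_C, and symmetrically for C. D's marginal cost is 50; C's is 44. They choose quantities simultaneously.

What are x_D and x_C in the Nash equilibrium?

16.75, 18.25

Firm D's profit: π = x_D(187 − 3x_D − 2x_C) − 50x_D.
∂π/∂x_D = 137 − 6x_D − 2x_C = 0 ⇒ x_D = 137/6 − (1/3)x_C.
Similarly x_C = 143/6 − (1/3)x_D.
Substituting the second reaction function into the first: x_D = 137/6 − (1/3)(143/6 − (1/3)x_D), which gives (8/9)x_D = 134/9 ⇒ x_D = 16.75.
Then x_C = 143/6 − (1/3)·16.75 = 18.25.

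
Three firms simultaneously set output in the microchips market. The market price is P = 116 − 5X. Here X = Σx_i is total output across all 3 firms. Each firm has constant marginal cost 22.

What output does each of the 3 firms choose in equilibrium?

A representative firm's profit is π_i = x_i(116 − 5X) − 22x_i, with X = x_i + Σ_{j≠i} x_j.
First-order condition: 94 − 10x_i − 5Σ_{j≠i} x_j = 0.
In a symmetric equilibrium every firm chooses the same x, so Σ_{j≠i} x_j = 2x. The condition becomes 94 − 20x = 0, giving x = 94/20 = 4.7.

4.7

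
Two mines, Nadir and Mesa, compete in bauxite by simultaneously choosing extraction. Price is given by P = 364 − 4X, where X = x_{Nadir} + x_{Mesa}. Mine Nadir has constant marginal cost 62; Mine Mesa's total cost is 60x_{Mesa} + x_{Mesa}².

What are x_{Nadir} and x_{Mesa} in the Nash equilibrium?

28.1875, 19.125

Mine Nadir's profit: π = x_{Nadir}(364 − 4(x_{Nadir} + x_{Mesa})) − 62x_{Nadir}.
∂π/∂x_{Nadir} = 302 − 8x_{Nadir} − 4x_{Mesa} = 0, so x_{Nadir} = 37.75 − 0.5x_{Mesa}.
For Mesa: ∂π/∂x_{Mesa} = 304 − 10x_{Mesa} − 4x_{Nadir} = 0 ⇒ x_{Mesa} = 30.4 − 0.4x_{Nadir}.
Substituting the second reaction function into the first: x_{Nadir} = 37.75 − 0.5(30.4 − 0.4x_{Nadir}), which gives 0.8x_{Nadir} = 22.55 ⇒ x_{Nadir} = 28.1875.
Then x_{Mesa} = 30.4 − 0.4·28.1875 = 19.125.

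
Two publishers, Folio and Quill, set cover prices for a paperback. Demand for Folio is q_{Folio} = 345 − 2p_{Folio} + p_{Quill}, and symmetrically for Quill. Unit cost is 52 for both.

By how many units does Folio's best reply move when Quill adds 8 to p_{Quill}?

Folio's profit: π = (p_{Folio} − 52)(345 − 2p_{Folio} + p_{Quill}).
∂π/∂p_{Folio} = 449 − 4p_{Folio} + p_{Quill} = 0 ⇒ p_{Folio} = 112.25 + 0.25p_{Quill}.
The reaction-function slope is 0.25, so an 8-unit rise in p_{Quill} moves p_{Folio} by 0.25 × 8 = 2. Folio's best response rises — the actions are strategic complements.

2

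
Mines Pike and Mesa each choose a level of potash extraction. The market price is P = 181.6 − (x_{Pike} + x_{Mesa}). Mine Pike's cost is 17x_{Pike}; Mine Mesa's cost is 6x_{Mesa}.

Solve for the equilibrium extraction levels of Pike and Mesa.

Mine Pike's profit: π = x_{Pike}(181.6 − (x_{Pike} + x_{Mesa})) − 17x_{Pike}.
∂π/∂x_{Pike} = 164.6 − 2x_{Pike} − x_{Mesa} = 0, so x_{Pike} = 82.3 − 0.5x_{Mesa}.
By the same steps for Mesa: x_{Mesa} = 87.8 − 0.5x_{Pike}.
Plugging x_{Mesa} into Pike's best response: x_{Pike} = 82.3 − 0.5(87.8 − 0.5x_{Pike}) ⇒ 0.75x_{Pike} = 38.4, so x_{Pike} = 51.2.
Then x_{Mesa} = 87.8 − 0.5·51.2 = 62.2.

51.2, 62.2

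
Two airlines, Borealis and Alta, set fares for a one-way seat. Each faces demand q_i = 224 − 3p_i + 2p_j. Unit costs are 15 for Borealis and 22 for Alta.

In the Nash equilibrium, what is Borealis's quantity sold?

Borealis's profit: π = (p_{Borealis} − 15)(224 − 3p_{Borealis} + 2p_{Alta}).
∂π/∂p_{Borealis} = 269 − 6p_{Borealis} + 2p_{Alta} = 0 ⇒ p_{Borealis} = 269/6 + (1/3)p_{Alta}.
Similarly p_{Alta} = 145/3 + (1/3)p_{Borealis}.
Solving the two reaction functions simultaneously: (1 − (1/3)(1/3))p_{Borealis} = 269/6 + (1/3)·(145/3), so (8/9)p_{Borealis} = 1097/18 and p_{Borealis} = 68.5625.
Then p_{Alta} = 145/3 + (1/3)·68.5625 = 71.1875.
q_{Borealis} = 224 − 3·68.5625 + 2·71.1875 = 160.6875.

160.6875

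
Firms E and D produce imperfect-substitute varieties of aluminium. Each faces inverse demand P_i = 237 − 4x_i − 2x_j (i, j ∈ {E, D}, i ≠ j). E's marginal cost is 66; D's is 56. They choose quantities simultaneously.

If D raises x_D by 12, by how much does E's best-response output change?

-3

Firm E's profit: π = x_E(237 − 4x_E − 2x_D) − 66x_E.
∂π/∂x_E = 171 − 8x_E − 2x_D = 0 ⇒ x_E = 21.375 − 0.25x_D.
The reaction-function slope is −0.25, so a 12-unit rise in x_D moves x_E by −0.25 × 12 = −3. E's best response falls — the actions are strategic substitutes.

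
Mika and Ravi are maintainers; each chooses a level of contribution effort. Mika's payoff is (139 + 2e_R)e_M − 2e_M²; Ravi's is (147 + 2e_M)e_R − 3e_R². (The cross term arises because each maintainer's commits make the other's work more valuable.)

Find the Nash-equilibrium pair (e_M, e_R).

56.4, 43.3

Expanding Mika's payoff: 139e_M + 2e_Re_M − 2e_M².
∂π/∂e_M = 139 + 2e_R − 4e_M = 0, so e_M = 34.75 + 0.5e_R.
Likewise for Ravi: e_R = 24.5 + (1/3)e_M.
Solving the two reaction functions simultaneously: (1 − (0.5)(1/3))e_M = 34.75 + 0.5·24.5, so (5/6)e_M = 47 and e_M = 56.4.
Then e_R = 24.5 + (1/3)·56.4 = 43.3.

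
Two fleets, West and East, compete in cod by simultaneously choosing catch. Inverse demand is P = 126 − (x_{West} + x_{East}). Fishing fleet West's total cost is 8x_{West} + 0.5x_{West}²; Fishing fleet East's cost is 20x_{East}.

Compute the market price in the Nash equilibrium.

60

Fishing fleet West's profit: π = x_{West}(126 − (x_{West} + x_{East})) − 8x_{West} − 0.5x_{West}².
∂π/∂x_{West} = 118 − 3x_{West} − x_{East} = 0, so x_{West} = 118/3 − (1/3)x_{East}.
For East: ∂π/∂x_{East} = 106 − 2x_{East} − x_{West} = 0 ⇒ x_{East} = 53 − 0.5x_{West}.
Solving the two reaction functions simultaneously: (1 − (−1/3)(−0.5))x_{West} = 118/3 − (1/3)·53, so (5/6)x_{West} = 65/3 and x_{West} = 26.
Then x_{East} = 53 − 0.5·26 = 40.
Equilibrium price: P = 126 − 66 = 60.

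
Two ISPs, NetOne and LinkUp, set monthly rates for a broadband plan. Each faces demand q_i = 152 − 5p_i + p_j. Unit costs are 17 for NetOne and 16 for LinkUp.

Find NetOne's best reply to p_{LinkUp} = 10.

NetOne's profit: π = (p_{NetOne} − 17)(152 − 5p_{NetOne} + p_{LinkUp}).
∂π/∂p_{NetOne} = 237 − 10p_{NetOne} + p_{LinkUp} = 0 ⇒ p_{NetOne} = 23.7 + 0.1p_{LinkUp}.
At p_{LinkUp} = 10: p_{NetOne} = 23.7 + 0.1·10 = 24.7.

24.7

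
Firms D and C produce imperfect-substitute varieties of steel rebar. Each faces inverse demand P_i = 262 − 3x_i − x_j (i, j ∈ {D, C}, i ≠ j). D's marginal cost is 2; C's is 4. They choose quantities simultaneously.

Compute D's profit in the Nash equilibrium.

4151.52

Firm D's profit: π = x_D(262 − 3x_D − x_C) − 2x_D.
∂π/∂x_D = 260 − 6x_D − x_C = 0 ⇒ x_D = 130/3 − (1/6)x_C.
Similarly x_C = 43 − (1/6)x_D.
Solving the two reaction functions simultaneously: (1 − (−1/6)(−1/6))x_D = 130/3 − (1/6)·43, so (35/36)x_D = 217/6 and x_D = 37.2.
Then x_C = 43 − (1/6)·37.2 = 36.8.
P_D = 262 − 3·37.2 − 36.8 = 113.6.
Profit = (113.6 − 2)·37.2 = 4151.52.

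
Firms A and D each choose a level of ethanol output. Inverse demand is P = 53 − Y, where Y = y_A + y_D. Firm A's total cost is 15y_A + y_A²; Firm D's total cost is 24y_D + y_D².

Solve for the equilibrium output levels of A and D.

8.2, 5.2

Firm A's profit: π = y_A(53 − (y_A + y_D)) − 15y_A − y_A².
∂π/∂y_A = 38 − 4y_A − y_D = 0, so y_A = 9.5 − 0.25y_D.
By the same steps for D: y_D = 7.25 − 0.25y_A.
Plugging y_D into A's best response: y_A = 9.5 − 0.25(7.25 − 0.25y_A) ⇒ 0.9375y_A = 7.6875, so y_A = 8.2.
Then y_D = 7.25 − 0.25·8.2 = 5.2.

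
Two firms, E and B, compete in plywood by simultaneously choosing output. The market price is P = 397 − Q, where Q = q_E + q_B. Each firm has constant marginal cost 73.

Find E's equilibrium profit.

11664

Firm E's profit: π = q_E(397 − (q_E + q_B)) − 73q_E.
∂π/∂q_E = 324 − 2q_E − q_B = 0, so q_E = 162 − 0.5q_B.
By symmetry q_B = q_E; substituting into the reaction function, 1.5q_E = 162 and q_E = 108.
Price P = 397 − 216 = 181.
E's profit: (181 − 73)·108 = 11664.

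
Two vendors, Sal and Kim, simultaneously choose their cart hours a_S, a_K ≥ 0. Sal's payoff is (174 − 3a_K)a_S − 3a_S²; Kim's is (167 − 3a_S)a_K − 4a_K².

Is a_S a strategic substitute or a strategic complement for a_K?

strategic substitutes

Expanding Sal's payoff: 174a_S − 3a_Ka_S − 3a_S².
∂π/∂a_S = 174 − 3a_K − 6a_S = 0, so a_S = 29 − 0.5a_K.
The best-response slope da_S/da_K = −0.5 < 0: the reaction function is downward-sloping, so the choices are strategic substitutes.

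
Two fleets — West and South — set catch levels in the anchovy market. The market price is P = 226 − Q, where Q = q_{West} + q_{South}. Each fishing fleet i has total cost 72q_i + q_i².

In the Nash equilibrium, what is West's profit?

1897.28

Fishing fleet West's profit: π = q_{West}(226 − (q_{West} + q_{South})) − 72q_{West} − q_{West}².
∂π/∂q_{West} = 154 − 4q_{West} − q_{South} = 0, so q_{West} = 38.5 − 0.25q_{South}.
Setting q_{West} = q_{South} in the reaction function: q_{West} = 38.5 − 0.25q_{West}, so q_{West} = 38.5 / 1.25 = 30.8.
Price P = 226 − 61.6 = 164.4.
West's profit: (164.4 − 72)·30.8 − (30.8)² = 1897.28.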